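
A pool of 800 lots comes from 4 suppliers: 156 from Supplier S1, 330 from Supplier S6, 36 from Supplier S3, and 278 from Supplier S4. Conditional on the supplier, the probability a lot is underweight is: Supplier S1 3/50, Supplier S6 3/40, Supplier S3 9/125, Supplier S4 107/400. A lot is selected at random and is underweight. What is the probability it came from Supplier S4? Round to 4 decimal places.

0.6696

Compute prior × likelihood for every hypothesis:
  Supplier S1: 0.195 × 0.06 = 0.0117
  Supplier S6: 0.4125 × 0.075 = 0.0309375
  Supplier S3: 0.045 × 0.072 = 0.00324
  Supplier S4: 0.3475 × 0.2675 = 0.09295625
Total = 0.13883375.
P(Supplier S4 | evidence) = 0.09295625 / 0.13883375 ≈ 0.6696.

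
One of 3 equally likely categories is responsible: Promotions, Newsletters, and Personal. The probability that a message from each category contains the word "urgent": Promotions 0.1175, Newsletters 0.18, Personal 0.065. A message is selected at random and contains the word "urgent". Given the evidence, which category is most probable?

Newsletters

With a uniform prior (1/3 each), posterior ∝ likelihood:
  Promotions: 0.1175
  Newsletters: 0.18
  Personal: 0.065
Normalizing constant = 0.3625.
Largest term belongs to Newsletters, so Newsletters is most probable.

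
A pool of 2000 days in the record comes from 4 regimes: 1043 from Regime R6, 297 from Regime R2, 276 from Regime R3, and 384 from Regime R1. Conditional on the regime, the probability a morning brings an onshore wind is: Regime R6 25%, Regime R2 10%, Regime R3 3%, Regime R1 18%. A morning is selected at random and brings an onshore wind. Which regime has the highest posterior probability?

Regime R6

Compute prior × likelihood for every hypothesis:
  Regime R6: 0.5215 × 0.25 = 0.130375
  Regime R2: 0.1485 × 0.1 = 0.01485
  Regime R3: 0.138 × 0.03 = 0.00414
  Regime R1: 0.192 × 0.18 = 0.03456
Sum = 0.183925.
Largest term belongs to Regime R6, so Regime R6 is most probable.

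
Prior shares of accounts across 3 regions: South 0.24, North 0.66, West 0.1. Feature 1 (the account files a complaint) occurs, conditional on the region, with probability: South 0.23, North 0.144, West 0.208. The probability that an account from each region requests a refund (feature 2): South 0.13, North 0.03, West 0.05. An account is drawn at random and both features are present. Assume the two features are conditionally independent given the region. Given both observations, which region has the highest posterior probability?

Compute prior × likelihood for every hypothesis:
  South: 0.24 × 0.23 × 0.13 = 0.007176
  North: 0.66 × 0.144 × 0.03 = 0.0028512
  West: 0.1 × 0.208 × 0.05 = 0.00104
Normalizing constant = 0.0110672.
Largest term belongs to South, so South is most probable.

South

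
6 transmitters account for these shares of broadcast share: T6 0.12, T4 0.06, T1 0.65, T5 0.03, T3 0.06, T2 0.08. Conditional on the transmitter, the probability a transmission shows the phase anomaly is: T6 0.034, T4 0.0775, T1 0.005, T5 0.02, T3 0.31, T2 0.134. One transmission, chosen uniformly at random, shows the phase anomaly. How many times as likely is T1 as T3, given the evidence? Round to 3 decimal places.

0.175

By Bayes' rule, posterior ∝ prior × likelihood:
  T6: 0.12 × 0.034 = 0.00408
  T4: 0.06 × 0.0775 = 0.00465
  T1: 0.65 × 0.005 = 0.00325
  T5: 0.03 × 0.02 = 0.0006
  T3: 0.06 × 0.31 = 0.0186
  T2: 0.08 × 0.134 = 0.01072
Total = 0.0419.
The ratio is 0.00325 / 0.0186 (the normalizer cancels) = 0.175.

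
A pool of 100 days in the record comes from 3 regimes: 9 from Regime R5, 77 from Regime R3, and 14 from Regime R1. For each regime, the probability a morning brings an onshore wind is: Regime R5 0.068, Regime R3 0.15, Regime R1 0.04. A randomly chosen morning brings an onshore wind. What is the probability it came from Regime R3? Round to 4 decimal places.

0.9079

Unnormalized posteriors (prior × likelihood):
  Regime R5: 0.09 × 0.068 = 0.00612
  Regime R3: 0.77 × 0.15 = 0.1155
  Regime R1: 0.14 × 0.04 = 0.0056
Sum = 0.12722.
P(Regime R3 | evidence) = 0.1155 / 0.12722 ≈ 0.9079.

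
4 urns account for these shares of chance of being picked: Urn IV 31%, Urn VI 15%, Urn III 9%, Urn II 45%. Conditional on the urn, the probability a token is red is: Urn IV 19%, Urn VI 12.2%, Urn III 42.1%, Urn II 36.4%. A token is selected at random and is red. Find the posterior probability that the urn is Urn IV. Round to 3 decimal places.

0.211

Unnormalized posteriors (prior × likelihood):
  Urn IV: 0.31 × 0.19 = 0.0589
  Urn VI: 0.15 × 0.122 = 0.0183
  Urn III: 0.09 × 0.421 = 0.03789
  Urn II: 0.45 × 0.364 = 0.1638
Total = 0.27889.
P(Urn IV | evidence) = 0.0589 / 0.27889 ≈ 0.211.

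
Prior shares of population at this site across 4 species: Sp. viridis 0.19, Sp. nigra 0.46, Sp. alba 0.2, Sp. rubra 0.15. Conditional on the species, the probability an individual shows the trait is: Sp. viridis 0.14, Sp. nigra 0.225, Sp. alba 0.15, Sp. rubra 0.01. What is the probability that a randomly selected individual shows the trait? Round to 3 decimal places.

0.162

By Bayes' rule, posterior ∝ prior × likelihood:
  Sp. viridis: 0.19 × 0.14 = 0.0266
  Sp. nigra: 0.46 × 0.225 = 0.1035
  Sp. alba: 0.2 × 0.15 = 0.03
  Sp. rubra: 0.15 × 0.01 = 0.0015
P(trait) = 0.0266 + 0.1035 + 0.03 + 0.0015 = 0.1616 → 0.162.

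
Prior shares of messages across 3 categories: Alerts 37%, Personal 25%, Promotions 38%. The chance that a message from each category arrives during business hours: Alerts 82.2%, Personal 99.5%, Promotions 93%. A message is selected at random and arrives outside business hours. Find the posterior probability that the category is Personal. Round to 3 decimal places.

0.013

Taking complements, P(off-hours | each) = Alerts 0.178, Personal 0.005, Promotions 0.07.
Compute prior × likelihood for every hypothesis:
  Alerts: 0.37 × 0.178 = 0.06586
  Personal: 0.25 × 0.005 = 0.00125
  Promotions: 0.38 × 0.07 = 0.0266
Normalizing constant = 0.09371.
P(Personal | evidence) = 0.00125 / 0.09371 ≈ 0.013.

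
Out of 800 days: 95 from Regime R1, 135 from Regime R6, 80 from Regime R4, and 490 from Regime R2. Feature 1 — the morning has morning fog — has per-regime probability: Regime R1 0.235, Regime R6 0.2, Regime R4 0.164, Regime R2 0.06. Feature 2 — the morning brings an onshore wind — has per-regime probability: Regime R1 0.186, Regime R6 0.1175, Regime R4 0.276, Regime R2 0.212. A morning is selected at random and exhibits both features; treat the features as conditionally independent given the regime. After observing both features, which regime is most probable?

Compute prior × likelihood for every hypothesis:
  Regime R1: 0.11875 × 0.235 × 0.186 = 0.0051905625
  Regime R6: 0.16875 × 0.2 × 0.1175 = 0.003965625
  Regime R4: 0.1 × 0.164 × 0.276 = 0.0045264
  Regime R2: 0.6125 × 0.06 × 0.212 = 0.007791
Total = 0.0214735875.
Largest term belongs to Regime R2, so Regime R2 is most probable.

Regime R2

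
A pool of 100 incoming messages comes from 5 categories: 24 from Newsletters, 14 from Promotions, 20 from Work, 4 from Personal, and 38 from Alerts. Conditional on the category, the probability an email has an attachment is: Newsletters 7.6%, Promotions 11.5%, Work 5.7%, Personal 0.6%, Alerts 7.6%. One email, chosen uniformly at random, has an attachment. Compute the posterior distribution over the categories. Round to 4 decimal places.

Compute prior × likelihood for every hypothesis:
  Newsletters: 0.24 × 0.076 = 0.01824
  Promotions: 0.14 × 0.115 = 0.0161
  Work: 0.2 × 0.057 = 0.0114
  Personal: 0.04 × 0.006 = 0.00024
  Alerts: 0.38 × 0.076 = 0.02888
Normalizing constant = 0.07486.
P(Newsletters | attachment) = 0.01824/0.07486 ≈ 0.2437
P(Promotions | attachment) = 0.0161/0.07486 ≈ 0.2151
P(Work | attachment) = 0.0114/0.07486 ≈ 0.1523
P(Personal | attachment) = 0.00024/0.07486 ≈ 0.0032
P(Alerts | attachment) = 0.02888/0.07486 ≈ 0.3858
(Check: 0.2437+0.2151+0.1523+0.0032+0.3858 = 1.0001.)

Newsletters 0.2437, Promotions 0.2151, Work 0.1523, Personal 0.0032, Alerts 0.3858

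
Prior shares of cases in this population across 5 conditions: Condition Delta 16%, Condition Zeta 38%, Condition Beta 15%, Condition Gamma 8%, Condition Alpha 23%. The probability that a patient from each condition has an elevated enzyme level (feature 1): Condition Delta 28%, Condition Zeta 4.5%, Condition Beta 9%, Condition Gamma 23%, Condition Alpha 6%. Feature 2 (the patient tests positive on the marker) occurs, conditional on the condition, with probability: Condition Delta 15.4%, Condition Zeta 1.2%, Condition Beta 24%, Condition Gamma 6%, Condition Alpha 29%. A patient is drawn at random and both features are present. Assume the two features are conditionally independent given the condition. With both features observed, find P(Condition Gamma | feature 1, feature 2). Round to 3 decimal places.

Unnormalized posteriors (prior × likelihood):
  Condition Delta: 0.16 × 0.28 × 0.154 = 0.0068992
  Condition Zeta: 0.38 × 0.045 × 0.012 = 0.0002052
  Condition Beta: 0.15 × 0.09 × 0.24 = 0.00324
  Condition Gamma: 0.08 × 0.23 × 0.06 = 0.001104
  Condition Alpha: 0.23 × 0.06 × 0.29 = 0.004002
Normalizing constant = 0.0154504.
P(Condition Gamma | evidence) = 0.001104 / 0.0154504 ≈ 0.071.

0.071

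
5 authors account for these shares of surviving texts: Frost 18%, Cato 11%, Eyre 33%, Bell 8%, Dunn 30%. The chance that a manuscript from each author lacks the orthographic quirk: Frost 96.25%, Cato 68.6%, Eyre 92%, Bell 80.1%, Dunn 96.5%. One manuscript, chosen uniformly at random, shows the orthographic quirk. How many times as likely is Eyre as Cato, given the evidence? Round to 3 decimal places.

0.764

Taking complements, P(quirk | each) = Frost 0.0375, Cato 0.314, Eyre 0.08, Bell 0.199, Dunn 0.035.
Unnormalized posteriors (prior × likelihood):
  Frost: 0.18 × 0.0375 = 0.00675
  Cato: 0.11 × 0.314 = 0.03454
  Eyre: 0.33 × 0.08 = 0.0264
  Bell: 0.08 × 0.199 = 0.01592
  Dunn: 0.3 × 0.035 = 0.0105
Normalizing constant = 0.09411.
The ratio is 0.0264 / 0.03454 (the normalizer cancels) = 0.764.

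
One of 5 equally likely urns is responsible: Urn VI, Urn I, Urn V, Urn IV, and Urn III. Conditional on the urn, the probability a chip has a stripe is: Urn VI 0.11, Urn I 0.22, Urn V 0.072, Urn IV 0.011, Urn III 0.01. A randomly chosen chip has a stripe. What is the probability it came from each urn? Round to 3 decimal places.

Urn VI 0.260, Urn I 0.520, Urn V 0.170, Urn IV 0.026, Urn III 0.024

Since the prior is uniform, the posterior is proportional to the likelihood:
  Urn VI: 0.11
  Urn I: 0.22
  Urn V: 0.072
  Urn IV: 0.011
  Urn III: 0.01
Sum = 0.423.
P(Urn VI | striped) = 0.11/0.423 ≈ 0.260
P(Urn I | striped) = 0.22/0.423 ≈ 0.520
P(Urn V | striped) = 0.072/0.423 ≈ 0.170
P(Urn IV | striped) = 0.011/0.423 ≈ 0.026
P(Urn III | striped) = 0.01/0.423 ≈ 0.024
(Check: 0.260+0.520+0.170+0.026+0.024 = 1.000.)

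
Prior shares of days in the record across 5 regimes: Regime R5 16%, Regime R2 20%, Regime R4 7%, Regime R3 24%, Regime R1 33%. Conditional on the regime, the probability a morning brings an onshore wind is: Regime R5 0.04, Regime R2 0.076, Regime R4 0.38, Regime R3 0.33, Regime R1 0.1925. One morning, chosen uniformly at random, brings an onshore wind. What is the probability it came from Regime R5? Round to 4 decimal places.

0.0335

Prior × likelihood for each hypothesis:
  Regime R5: 0.16 × 0.04 = 0.0064
  Regime R2: 0.2 × 0.076 = 0.0152
  Regime R4: 0.07 × 0.38 = 0.0266
  Regime R3: 0.24 × 0.33 = 0.0792
  Regime R1: 0.33 × 0.1925 = 0.063525
Normalizing constant = 0.190925.
P(Regime R5 | evidence) = 0.0064 / 0.190925 ≈ 0.0335.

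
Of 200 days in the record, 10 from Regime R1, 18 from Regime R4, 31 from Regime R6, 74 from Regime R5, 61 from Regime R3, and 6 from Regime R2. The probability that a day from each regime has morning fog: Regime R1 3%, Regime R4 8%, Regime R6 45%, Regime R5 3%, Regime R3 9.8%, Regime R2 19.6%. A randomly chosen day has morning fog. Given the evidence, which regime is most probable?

Regime R6

Compute prior × likelihood for every hypothesis:
  Regime R1: 0.05 × 0.03 = 0.0015
  Regime R4: 0.09 × 0.08 = 0.0072
  Regime R6: 0.155 × 0.45 = 0.06975
  Regime R5: 0.37 × 0.03 = 0.0111
  Regime R3: 0.305 × 0.098 = 0.02989
  Regime R2: 0.03 × 0.196 = 0.00588
Total = 0.12532.
Largest term belongs to Regime R6, so Regime R6 is most probable.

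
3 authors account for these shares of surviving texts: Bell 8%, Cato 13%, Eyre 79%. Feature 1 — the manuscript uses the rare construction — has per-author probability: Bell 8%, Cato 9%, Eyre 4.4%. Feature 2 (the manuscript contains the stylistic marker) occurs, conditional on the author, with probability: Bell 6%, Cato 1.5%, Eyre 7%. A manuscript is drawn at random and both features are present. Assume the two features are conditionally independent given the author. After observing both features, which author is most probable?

By Bayes' rule, posterior ∝ prior × likelihood:
  Bell: 0.08 × 0.08 × 0.06 = 0.000384
  Cato: 0.13 × 0.09 × 0.015 = 0.0001755
  Eyre: 0.79 × 0.044 × 0.07 = 0.0024332
Total = 0.0029927.
Largest term belongs to Eyre, so Eyre is most probable.

Eyre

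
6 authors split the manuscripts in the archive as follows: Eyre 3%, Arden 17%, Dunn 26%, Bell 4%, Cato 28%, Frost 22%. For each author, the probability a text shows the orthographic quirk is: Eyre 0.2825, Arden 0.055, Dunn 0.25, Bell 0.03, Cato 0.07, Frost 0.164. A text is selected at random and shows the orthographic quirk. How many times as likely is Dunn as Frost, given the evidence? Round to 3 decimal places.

Compute prior × likelihood for every hypothesis:
  Eyre: 0.03 × 0.2825 = 0.008475
  Arden: 0.17 × 0.055 = 0.00935
  Dunn: 0.26 × 0.25 = 0.065
  Bell: 0.04 × 0.03 = 0.0012
  Cato: 0.28 × 0.07 = 0.0196
  Frost: 0.22 × 0.164 = 0.03608
Normalizing constant = 0.139705.
The ratio is 0.065 / 0.03608 (the normalizer cancels) = 1.802.

1.802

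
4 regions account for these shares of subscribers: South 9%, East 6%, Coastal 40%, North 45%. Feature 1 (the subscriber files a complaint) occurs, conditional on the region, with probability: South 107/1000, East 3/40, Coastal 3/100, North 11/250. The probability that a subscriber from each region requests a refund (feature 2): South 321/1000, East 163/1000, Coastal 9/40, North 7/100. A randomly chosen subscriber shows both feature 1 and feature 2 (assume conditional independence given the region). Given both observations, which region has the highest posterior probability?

Prior × likelihood for each hypothesis:
  South: 0.09 × 0.107 × 0.321 = 0.00309123
  East: 0.06 × 0.075 × 0.163 = 0.0007335
  Coastal: 0.4 × 0.03 × 0.225 = 0.0027
  North: 0.45 × 0.044 × 0.07 = 0.001386
Sum = 0.00791073.
Largest term belongs to South, so South is most probable.

South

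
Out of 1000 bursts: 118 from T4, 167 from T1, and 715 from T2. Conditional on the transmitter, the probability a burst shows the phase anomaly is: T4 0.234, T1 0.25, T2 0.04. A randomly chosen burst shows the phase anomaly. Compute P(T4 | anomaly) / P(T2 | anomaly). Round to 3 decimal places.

0.965

Compute prior × likelihood for every hypothesis:
  T4: 0.118 × 0.234 = 0.027612
  T1: 0.167 × 0.25 = 0.04175
  T2: 0.715 × 0.04 = 0.0286
Sum = 0.097962.
The ratio is 0.027612 / 0.0286 (the normalizer cancels) = 0.965.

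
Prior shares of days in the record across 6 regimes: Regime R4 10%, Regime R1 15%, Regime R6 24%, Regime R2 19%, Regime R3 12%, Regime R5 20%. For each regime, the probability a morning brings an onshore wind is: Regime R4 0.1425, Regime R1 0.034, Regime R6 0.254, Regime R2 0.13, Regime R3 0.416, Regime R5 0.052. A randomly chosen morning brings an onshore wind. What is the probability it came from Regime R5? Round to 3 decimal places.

Compute prior × likelihood for every hypothesis:
  Regime R4: 0.1 × 0.1425 = 0.01425
  Regime R1: 0.15 × 0.034 = 0.0051
  Regime R6: 0.24 × 0.254 = 0.06096
  Regime R2: 0.19 × 0.13 = 0.0247
  Regime R3: 0.12 × 0.416 = 0.04992
  Regime R5: 0.2 × 0.052 = 0.0104
Total = 0.16533.
P(Regime R5 | evidence) = 0.0104 / 0.16533 ≈ 0.063.

0.063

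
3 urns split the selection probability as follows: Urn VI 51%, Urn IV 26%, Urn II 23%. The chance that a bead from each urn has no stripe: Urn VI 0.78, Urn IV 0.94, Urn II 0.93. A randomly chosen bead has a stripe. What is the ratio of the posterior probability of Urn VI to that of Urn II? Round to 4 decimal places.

6.9689

Taking complements, P(striped | each) = Urn VI 0.22, Urn IV 0.06, Urn II 0.07.
By Bayes' rule, posterior ∝ prior × likelihood:
  Urn VI: 0.51 × 0.22 = 0.1122
  Urn IV: 0.26 × 0.06 = 0.0156
  Urn II: 0.23 × 0.07 = 0.0161
Total = 0.1439.
The ratio is 0.1122 / 0.0161 (the normalizer cancels) = 6.9689.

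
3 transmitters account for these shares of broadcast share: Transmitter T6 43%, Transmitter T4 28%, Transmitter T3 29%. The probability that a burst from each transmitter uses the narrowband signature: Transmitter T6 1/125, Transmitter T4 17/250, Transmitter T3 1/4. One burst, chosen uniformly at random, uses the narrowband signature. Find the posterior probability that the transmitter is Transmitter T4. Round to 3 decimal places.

Unnormalized posteriors (prior × likelihood):
  Transmitter T6: 0.43 × 0.008 = 0.00344
  Transmitter T4: 0.28 × 0.068 = 0.01904
  Transmitter T3: 0.29 × 0.25 = 0.0725
Sum = 0.09498.
P(Transmitter T4 | evidence) = 0.01904 / 0.09498 ≈ 0.200.

0.200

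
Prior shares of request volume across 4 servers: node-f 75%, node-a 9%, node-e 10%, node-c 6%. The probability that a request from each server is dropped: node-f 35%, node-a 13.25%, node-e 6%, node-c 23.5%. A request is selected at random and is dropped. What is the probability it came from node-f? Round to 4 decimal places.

0.8913

Unnormalized posteriors (prior × likelihood):
  node-f: 0.75 × 0.35 = 0.2625
  node-a: 0.09 × 0.1325 = 0.011925
  node-e: 0.1 × 0.06 = 0.006
  node-c: 0.06 × 0.235 = 0.0141
Total = 0.294525.
P(node-f | evidence) = 0.2625 / 0.294525 ≈ 0.8913.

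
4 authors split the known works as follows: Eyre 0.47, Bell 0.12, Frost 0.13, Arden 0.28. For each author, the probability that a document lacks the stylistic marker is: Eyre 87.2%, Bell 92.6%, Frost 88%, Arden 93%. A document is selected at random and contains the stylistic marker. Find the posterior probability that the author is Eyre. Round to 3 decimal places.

Taking complements, P(marker | each) = Eyre 0.128, Bell 0.074, Frost 0.12, Arden 0.07.
By Bayes' rule, posterior ∝ prior × likelihood:
  Eyre: 0.47 × 0.128 = 0.06016
  Bell: 0.12 × 0.074 = 0.00888
  Frost: 0.13 × 0.12 = 0.0156
  Arden: 0.28 × 0.07 = 0.0196
Sum = 0.10424.
P(Eyre | evidence) = 0.06016 / 0.10424 ≈ 0.577.

0.577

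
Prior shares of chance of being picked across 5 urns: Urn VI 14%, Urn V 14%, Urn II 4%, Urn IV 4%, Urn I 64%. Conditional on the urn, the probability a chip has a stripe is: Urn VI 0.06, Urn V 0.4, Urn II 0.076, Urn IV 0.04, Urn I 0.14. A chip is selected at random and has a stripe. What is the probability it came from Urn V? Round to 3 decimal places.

Compute prior × likelihood for every hypothesis:
  Urn VI: 0.14 × 0.06 = 0.0084
  Urn V: 0.14 × 0.4 = 0.056
  Urn II: 0.04 × 0.076 = 0.00304
  Urn IV: 0.04 × 0.04 = 0.0016
  Urn I: 0.64 × 0.14 = 0.0896
Total = 0.15864.
P(Urn V | evidence) = 0.056 / 0.15864 ≈ 0.353.

0.353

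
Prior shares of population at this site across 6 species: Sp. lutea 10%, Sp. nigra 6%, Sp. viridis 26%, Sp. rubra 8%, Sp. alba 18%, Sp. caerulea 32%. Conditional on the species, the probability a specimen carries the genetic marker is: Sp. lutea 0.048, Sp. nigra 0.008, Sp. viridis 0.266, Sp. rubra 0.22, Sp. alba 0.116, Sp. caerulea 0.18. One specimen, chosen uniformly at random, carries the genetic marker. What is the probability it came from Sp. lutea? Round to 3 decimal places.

Compute prior × likelihood for every hypothesis:
  Sp. lutea: 0.1 × 0.048 = 0.0048
  Sp. nigra: 0.06 × 0.008 = 0.00048
  Sp. viridis: 0.26 × 0.266 = 0.06916
  Sp. rubra: 0.08 × 0.22 = 0.0176
  Sp. alba: 0.18 × 0.116 = 0.02088
  Sp. caerulea: 0.32 × 0.18 = 0.0576
Normalizing constant = 0.17052.
P(Sp. lutea | evidence) = 0.0048 / 0.17052 ≈ 0.028.

0.028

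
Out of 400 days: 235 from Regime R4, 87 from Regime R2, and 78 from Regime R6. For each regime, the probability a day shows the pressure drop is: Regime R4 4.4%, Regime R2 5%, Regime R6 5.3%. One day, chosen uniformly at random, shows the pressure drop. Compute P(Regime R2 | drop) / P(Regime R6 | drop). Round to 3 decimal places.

1.052

Prior × likelihood for each hypothesis:
  Regime R4: 0.5875 × 0.044 = 0.02585
  Regime R2: 0.2175 × 0.05 = 0.010875
  Regime R6: 0.195 × 0.053 = 0.010335
Sum = 0.04706.
The ratio is 0.010875 / 0.010335 (the normalizer cancels) = 1.052.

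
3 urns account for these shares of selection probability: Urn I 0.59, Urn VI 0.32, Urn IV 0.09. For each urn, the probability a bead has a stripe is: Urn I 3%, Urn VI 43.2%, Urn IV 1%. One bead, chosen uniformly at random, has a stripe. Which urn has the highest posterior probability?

Urn VI

Compute prior × likelihood for every hypothesis:
  Urn I: 0.59 × 0.03 = 0.0177
  Urn VI: 0.32 × 0.432 = 0.13824
  Urn IV: 0.09 × 0.01 = 0.0009
Sum = 0.15684.
Largest term belongs to Urn VI, so Urn VI is most probable.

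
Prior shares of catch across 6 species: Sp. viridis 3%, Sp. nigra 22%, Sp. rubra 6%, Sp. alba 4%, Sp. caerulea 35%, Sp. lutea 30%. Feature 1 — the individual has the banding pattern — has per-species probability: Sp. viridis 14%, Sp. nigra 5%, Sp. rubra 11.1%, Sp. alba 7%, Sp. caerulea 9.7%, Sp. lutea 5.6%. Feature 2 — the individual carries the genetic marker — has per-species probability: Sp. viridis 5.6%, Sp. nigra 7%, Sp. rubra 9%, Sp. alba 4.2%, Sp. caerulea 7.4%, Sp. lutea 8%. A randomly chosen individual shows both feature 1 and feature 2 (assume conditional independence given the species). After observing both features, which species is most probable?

By Bayes' rule, posterior ∝ prior × likelihood:
  Sp. viridis: 0.03 × 0.14 × 0.056 = 0.0002352
  Sp. nigra: 0.22 × 0.05 × 0.07 = 0.00077
  Sp. rubra: 0.06 × 0.111 × 0.09 = 0.0005994
  Sp. alba: 0.04 × 0.07 × 0.042 = 0.0001176
  Sp. caerulea: 0.35 × 0.097 × 0.074 = 0.0025123
  Sp. lutea: 0.3 × 0.056 × 0.08 = 0.001344
Total = 0.0055785.
Largest term belongs to Sp. caerulea, so Sp. caerulea is most probable.

Sp. caerulea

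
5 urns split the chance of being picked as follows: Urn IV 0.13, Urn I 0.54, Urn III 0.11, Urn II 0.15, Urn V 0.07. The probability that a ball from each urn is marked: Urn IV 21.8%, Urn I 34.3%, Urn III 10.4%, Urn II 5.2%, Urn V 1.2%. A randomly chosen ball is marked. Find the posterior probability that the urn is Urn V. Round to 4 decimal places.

0.0036

Unnormalized posteriors (prior × likelihood):
  Urn IV: 0.13 × 0.218 = 0.02834
  Urn I: 0.54 × 0.343 = 0.18522
  Urn III: 0.11 × 0.104 = 0.01144
  Urn II: 0.15 × 0.052 = 0.0078
  Urn V: 0.07 × 0.012 = 0.00084
Normalizing constant = 0.23364.
P(Urn V | evidence) = 0.00084 / 0.23364 ≈ 0.0036.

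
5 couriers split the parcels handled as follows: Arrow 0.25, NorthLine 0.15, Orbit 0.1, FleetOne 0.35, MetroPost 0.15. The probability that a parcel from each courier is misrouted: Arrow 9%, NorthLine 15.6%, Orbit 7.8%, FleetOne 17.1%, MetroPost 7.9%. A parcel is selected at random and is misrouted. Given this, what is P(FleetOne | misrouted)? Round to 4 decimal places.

Unnormalized posteriors (prior × likelihood):
  Arrow: 0.25 × 0.09 = 0.0225
  NorthLine: 0.15 × 0.156 = 0.0234
  Orbit: 0.1 × 0.078 = 0.0078
  FleetOne: 0.35 × 0.171 = 0.05985
  MetroPost: 0.15 × 0.079 = 0.01185
Total = 0.1254.
P(FleetOne | evidence) = 0.05985 / 0.1254 ≈ 0.4773.

0.4773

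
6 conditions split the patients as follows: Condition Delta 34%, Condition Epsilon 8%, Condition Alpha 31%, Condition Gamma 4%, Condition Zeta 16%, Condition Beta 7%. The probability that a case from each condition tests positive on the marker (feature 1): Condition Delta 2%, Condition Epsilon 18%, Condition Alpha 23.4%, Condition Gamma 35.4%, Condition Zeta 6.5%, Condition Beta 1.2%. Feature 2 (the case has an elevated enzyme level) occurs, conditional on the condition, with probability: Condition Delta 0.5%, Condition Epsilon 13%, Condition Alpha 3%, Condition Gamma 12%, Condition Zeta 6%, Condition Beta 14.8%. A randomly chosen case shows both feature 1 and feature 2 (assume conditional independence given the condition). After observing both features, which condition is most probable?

Condition Alpha

Prior × likelihood for each hypothesis:
  Condition Delta: 0.34 × 0.02 × 0.005 = 0.000034
  Condition Epsilon: 0.08 × 0.18 × 0.13 = 0.001872
  Condition Alpha: 0.31 × 0.234 × 0.03 = 0.0021762
  Condition Gamma: 0.04 × 0.354 × 0.12 = 0.0016992
  Condition Zeta: 0.16 × 0.065 × 0.06 = 0.000624
  Condition Beta: 0.07 × 0.012 × 0.148 = 0.00012432
Normalizing constant = 0.00652972.
Largest term belongs to Condition Alpha, so Condition Alpha is most probable.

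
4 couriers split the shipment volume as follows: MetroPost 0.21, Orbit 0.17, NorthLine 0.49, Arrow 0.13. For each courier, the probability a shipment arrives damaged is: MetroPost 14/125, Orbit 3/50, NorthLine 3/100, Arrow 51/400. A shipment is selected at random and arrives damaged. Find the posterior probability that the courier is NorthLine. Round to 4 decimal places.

0.2262

Compute prior × likelihood for every hypothesis:
  MetroPost: 0.21 × 0.112 = 0.02352
  Orbit: 0.17 × 0.06 = 0.0102
  NorthLine: 0.49 × 0.03 = 0.0147
  Arrow: 0.13 × 0.1275 = 0.016575
Total = 0.064995.
P(NorthLine | evidence) = 0.0147 / 0.064995 ≈ 0.2262.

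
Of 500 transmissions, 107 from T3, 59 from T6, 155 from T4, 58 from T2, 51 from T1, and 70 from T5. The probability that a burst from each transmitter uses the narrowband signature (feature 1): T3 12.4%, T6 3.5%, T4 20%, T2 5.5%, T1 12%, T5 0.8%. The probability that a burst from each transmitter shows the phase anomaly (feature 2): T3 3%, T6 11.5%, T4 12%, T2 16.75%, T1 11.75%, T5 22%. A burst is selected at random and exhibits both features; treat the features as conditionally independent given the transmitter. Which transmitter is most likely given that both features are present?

T4

Unnormalized posteriors (prior × likelihood):
  T3: 0.214 × 0.124 × 0.03 = 0.00079608
  T6: 0.118 × 0.035 × 0.115 = 0.00047495
  T4: 0.31 × 0.2 × 0.12 = 0.00744
  T2: 0.116 × 0.055 × 0.1675 = 0.00106865
  T1: 0.102 × 0.12 × 0.1175 = 0.0014382
  T5: 0.14 × 0.008 × 0.22 = 0.0002464
Sum = 0.01146428.
Largest term belongs to T4, so T4 is most probable.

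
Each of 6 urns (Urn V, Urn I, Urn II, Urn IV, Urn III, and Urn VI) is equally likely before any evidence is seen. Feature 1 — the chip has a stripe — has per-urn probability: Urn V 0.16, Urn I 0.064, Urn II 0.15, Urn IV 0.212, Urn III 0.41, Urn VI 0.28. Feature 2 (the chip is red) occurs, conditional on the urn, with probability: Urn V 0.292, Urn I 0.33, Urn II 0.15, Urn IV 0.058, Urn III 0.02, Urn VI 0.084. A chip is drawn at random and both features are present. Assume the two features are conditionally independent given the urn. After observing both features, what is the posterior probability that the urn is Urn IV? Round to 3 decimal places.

Since the prior is uniform, the posterior is proportional to the likelihood:
  Urn V: 0.16 × 0.292 = 0.04672
  Urn I: 0.064 × 0.33 = 0.02112
  Urn II: 0.15 × 0.15 = 0.0225
  Urn IV: 0.212 × 0.058 = 0.012296
  Urn III: 0.41 × 0.02 = 0.0082
  Urn VI: 0.28 × 0.084 = 0.02352
Total = 0.134356.
P(Urn IV | evidence) = 0.012296 / 0.134356 ≈ 0.092.

0.092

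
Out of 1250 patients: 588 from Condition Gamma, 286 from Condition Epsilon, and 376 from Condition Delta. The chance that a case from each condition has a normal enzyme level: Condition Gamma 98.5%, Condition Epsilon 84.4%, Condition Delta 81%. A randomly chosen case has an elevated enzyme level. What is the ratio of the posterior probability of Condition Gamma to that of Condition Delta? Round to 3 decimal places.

0.123

Taking complements, P(elevated | each) = Condition Gamma 0.015, Condition Epsilon 0.156, Condition Delta 0.19.
Unnormalized posteriors (prior × likelihood):
  Condition Gamma: 0.4704 × 0.015 = 0.007056
  Condition Epsilon: 0.2288 × 0.156 = 0.0356928
  Condition Delta: 0.3008 × 0.19 = 0.057152
Sum = 0.0999008.
The ratio is 0.007056 / 0.057152 (the normalizer cancels) = 0.123.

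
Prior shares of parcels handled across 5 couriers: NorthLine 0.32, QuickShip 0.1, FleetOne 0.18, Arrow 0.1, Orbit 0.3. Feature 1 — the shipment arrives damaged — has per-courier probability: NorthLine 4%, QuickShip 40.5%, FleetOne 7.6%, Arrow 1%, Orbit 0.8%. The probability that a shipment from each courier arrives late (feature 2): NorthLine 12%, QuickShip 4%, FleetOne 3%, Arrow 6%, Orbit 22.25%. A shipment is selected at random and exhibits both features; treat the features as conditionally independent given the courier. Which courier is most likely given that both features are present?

QuickShip

Prior × likelihood for each hypothesis:
  NorthLine: 0.32 × 0.04 × 0.12 = 0.001536
  QuickShip: 0.1 × 0.405 × 0.04 = 0.00162
  FleetOne: 0.18 × 0.076 × 0.03 = 0.0004104
  Arrow: 0.1 × 0.01 × 0.06 = 0.00006
  Orbit: 0.3 × 0.008 × 0.2225 = 0.000534
Sum = 0.0041604.
Largest term belongs to QuickShip, so QuickShip is most probable.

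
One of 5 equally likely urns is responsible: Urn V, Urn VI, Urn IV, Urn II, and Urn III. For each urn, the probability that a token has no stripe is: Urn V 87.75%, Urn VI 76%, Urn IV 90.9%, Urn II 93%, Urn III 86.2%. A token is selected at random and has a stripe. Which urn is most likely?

Taking complements, P(striped | each) = Urn V 0.1225, Urn VI 0.24, Urn IV 0.091, Urn II 0.07, Urn III 0.138.
With a uniform prior (1/5 each), posterior ∝ likelihood:
  Urn V: 0.1225
  Urn VI: 0.24
  Urn IV: 0.091
  Urn II: 0.07
  Urn III: 0.138
Normalizing constant = 0.6615.
Largest term belongs to Urn VI, so Urn VI is most probable.

Urn VI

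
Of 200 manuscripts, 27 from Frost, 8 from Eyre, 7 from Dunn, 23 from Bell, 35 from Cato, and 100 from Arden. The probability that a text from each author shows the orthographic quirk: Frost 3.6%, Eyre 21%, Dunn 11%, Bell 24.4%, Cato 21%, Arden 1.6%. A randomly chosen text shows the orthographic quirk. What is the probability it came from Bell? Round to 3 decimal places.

Unnormalized posteriors (prior × likelihood):
  Frost: 0.135 × 0.036 = 0.00486
  Eyre: 0.04 × 0.21 = 0.0084
  Dunn: 0.035 × 0.11 = 0.00385
  Bell: 0.115 × 0.244 = 0.02806
  Cato: 0.175 × 0.21 = 0.03675
  Arden: 0.5 × 0.016 = 0.008
Sum = 0.08992.
P(Bell | evidence) = 0.02806 / 0.08992 ≈ 0.312.

0.312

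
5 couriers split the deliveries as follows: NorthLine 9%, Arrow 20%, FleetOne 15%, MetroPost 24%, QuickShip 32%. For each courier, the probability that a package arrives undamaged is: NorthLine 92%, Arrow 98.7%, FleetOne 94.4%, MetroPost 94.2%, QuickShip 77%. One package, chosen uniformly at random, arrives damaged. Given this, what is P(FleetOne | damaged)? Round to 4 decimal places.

Taking complements, P(damaged | each) = NorthLine 0.08, Arrow 0.013, FleetOne 0.056, MetroPost 0.058, QuickShip 0.23.
Compute prior × likelihood for every hypothesis:
  NorthLine: 0.09 × 0.08 = 0.0072
  Arrow: 0.2 × 0.013 = 0.0026
  FleetOne: 0.15 × 0.056 = 0.0084
  MetroPost: 0.24 × 0.058 = 0.01392
  QuickShip: 0.32 × 0.23 = 0.0736
Total = 0.10572.
P(FleetOne | evidence) = 0.0084 / 0.10572 ≈ 0.0795.

0.0795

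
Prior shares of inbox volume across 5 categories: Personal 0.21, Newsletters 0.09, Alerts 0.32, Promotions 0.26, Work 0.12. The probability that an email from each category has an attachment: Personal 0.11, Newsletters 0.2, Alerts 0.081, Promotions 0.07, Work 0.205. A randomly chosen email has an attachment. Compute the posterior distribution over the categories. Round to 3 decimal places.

Prior × likelihood for each hypothesis:
  Personal: 0.21 × 0.11 = 0.0231
  Newsletters: 0.09 × 0.2 = 0.018
  Alerts: 0.32 × 0.081 = 0.02592
  Promotions: 0.26 × 0.07 = 0.0182
  Work: 0.12 × 0.205 = 0.0246
Sum = 0.10982.
P(Personal | attachment) = 0.0231/0.10982 ≈ 0.210
P(Newsletters | attachment) = 0.018/0.10982 ≈ 0.164
P(Alerts | attachment) = 0.02592/0.10982 ≈ 0.236
P(Promotions | attachment) = 0.0182/0.10982 ≈ 0.166
P(Work | attachment) = 0.0246/0.10982 ≈ 0.224

Personal 0.210, Newsletters 0.164, Alerts 0.236, Promotions 0.166, Work 0.224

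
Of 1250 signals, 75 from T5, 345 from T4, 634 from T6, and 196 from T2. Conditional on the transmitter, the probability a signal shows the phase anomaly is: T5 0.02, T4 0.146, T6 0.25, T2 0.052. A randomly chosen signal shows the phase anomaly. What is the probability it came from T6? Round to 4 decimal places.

By Bayes' rule, posterior ∝ prior × likelihood:
  T5: 0.06 × 0.02 = 0.0012
  T4: 0.276 × 0.146 = 0.040296
  T6: 0.5072 × 0.25 = 0.1268
  T2: 0.1568 × 0.052 = 0.0081536
Total = 0.1764496.
P(T6 | evidence) = 0.1268 / 0.1764496 ≈ 0.7186.

0.7186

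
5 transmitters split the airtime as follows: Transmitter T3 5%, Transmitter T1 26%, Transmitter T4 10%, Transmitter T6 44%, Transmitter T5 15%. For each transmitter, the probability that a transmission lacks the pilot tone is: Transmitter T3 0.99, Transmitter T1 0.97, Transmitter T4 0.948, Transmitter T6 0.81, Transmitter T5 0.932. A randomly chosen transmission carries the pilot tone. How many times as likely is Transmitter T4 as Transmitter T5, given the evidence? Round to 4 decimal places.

Taking complements, P(pilot | each) = Transmitter T3 0.01, Transmitter T1 0.03, Transmitter T4 0.052, Transmitter T6 0.19, Transmitter T5 0.068.
Prior × likelihood for each hypothesis:
  Transmitter T3: 0.05 × 0.01 = 0.0005
  Transmitter T1: 0.26 × 0.03 = 0.0078
  Transmitter T4: 0.1 × 0.052 = 0.0052
  Transmitter T6: 0.44 × 0.19 = 0.0836
  Transmitter T5: 0.15 × 0.068 = 0.0102
Sum = 0.1073.
The ratio is 0.0052 / 0.0102 (the normalizer cancels) = 0.5098.

0.5098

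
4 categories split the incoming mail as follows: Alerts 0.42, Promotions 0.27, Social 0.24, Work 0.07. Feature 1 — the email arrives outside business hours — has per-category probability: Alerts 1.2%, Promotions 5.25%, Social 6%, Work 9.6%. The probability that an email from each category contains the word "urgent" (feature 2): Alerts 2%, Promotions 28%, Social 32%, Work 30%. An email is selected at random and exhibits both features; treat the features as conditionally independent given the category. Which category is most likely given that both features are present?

Social

Prior × likelihood for each hypothesis:
  Alerts: 0.42 × 0.012 × 0.02 = 0.0001008
  Promotions: 0.27 × 0.0525 × 0.28 = 0.003969
  Social: 0.24 × 0.06 × 0.32 = 0.004608
  Work: 0.07 × 0.096 × 0.3 = 0.002016
Sum = 0.0106938.
Largest term belongs to Social, so Social is most probable.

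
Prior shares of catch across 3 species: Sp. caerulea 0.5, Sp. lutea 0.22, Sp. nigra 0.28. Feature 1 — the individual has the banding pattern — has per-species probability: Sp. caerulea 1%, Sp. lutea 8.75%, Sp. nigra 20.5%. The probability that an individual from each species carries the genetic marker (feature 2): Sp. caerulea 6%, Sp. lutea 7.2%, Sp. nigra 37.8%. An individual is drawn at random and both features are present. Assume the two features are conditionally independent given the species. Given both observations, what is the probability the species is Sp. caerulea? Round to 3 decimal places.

0.013

Compute prior × likelihood for every hypothesis:
  Sp. caerulea: 0.5 × 0.01 × 0.06 = 0.0003
  Sp. lutea: 0.22 × 0.0875 × 0.072 = 0.001386
  Sp. nigra: 0.28 × 0.205 × 0.378 = 0.0216972
Total = 0.0233832.
P(Sp. caerulea | evidence) = 0.0003 / 0.0233832 ≈ 0.013.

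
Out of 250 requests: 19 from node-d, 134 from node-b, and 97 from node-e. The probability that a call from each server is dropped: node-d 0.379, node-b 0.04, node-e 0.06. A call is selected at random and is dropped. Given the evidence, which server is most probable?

Prior × likelihood for each hypothesis:
  node-d: 0.076 × 0.379 = 0.028804
  node-b: 0.536 × 0.04 = 0.02144
  node-e: 0.388 × 0.06 = 0.02328
Total = 0.073524.
Largest term belongs to node-d, so node-d is most probable.

node-d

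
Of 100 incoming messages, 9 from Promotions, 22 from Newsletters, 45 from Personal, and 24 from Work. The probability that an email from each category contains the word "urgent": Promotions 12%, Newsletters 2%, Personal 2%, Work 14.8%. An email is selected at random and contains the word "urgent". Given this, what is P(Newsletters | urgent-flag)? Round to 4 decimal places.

0.0737

By Bayes' rule, posterior ∝ prior × likelihood:
  Promotions: 0.09 × 0.12 = 0.0108
  Newsletters: 0.22 × 0.02 = 0.0044
  Personal: 0.45 × 0.02 = 0.009
  Work: 0.24 × 0.148 = 0.03552
Sum = 0.05972.
P(Newsletters | evidence) = 0.0044 / 0.05972 ≈ 0.0737.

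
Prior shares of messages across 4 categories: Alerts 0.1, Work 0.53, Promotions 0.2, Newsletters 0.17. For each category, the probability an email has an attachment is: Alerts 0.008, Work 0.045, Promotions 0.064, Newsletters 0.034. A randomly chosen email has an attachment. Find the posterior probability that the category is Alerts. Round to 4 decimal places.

By Bayes' rule, posterior ∝ prior × likelihood:
  Alerts: 0.1 × 0.008 = 0.0008
  Work: 0.53 × 0.045 = 0.02385
  Promotions: 0.2 × 0.064 = 0.0128
  Newsletters: 0.17 × 0.034 = 0.00578
Normalizing constant = 0.04323.
P(Alerts | evidence) = 0.0008 / 0.04323 ≈ 0.0185.

0.0185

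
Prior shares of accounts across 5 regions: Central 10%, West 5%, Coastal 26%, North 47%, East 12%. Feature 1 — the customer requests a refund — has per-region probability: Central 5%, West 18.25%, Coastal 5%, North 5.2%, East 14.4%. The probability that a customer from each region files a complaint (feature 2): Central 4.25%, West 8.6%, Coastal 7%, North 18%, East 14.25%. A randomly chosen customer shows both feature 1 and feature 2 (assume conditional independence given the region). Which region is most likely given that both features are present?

North

By Bayes' rule, posterior ∝ prior × likelihood:
  Central: 0.1 × 0.05 × 0.0425 = 0.0002125
  West: 0.05 × 0.1825 × 0.086 = 0.00078475
  Coastal: 0.26 × 0.05 × 0.07 = 0.00091
  North: 0.47 × 0.052 × 0.18 = 0.0043992
  East: 0.12 × 0.144 × 0.1425 = 0.0024624
Normalizing constant = 0.00876885.
Largest term belongs to North, so North is most probable.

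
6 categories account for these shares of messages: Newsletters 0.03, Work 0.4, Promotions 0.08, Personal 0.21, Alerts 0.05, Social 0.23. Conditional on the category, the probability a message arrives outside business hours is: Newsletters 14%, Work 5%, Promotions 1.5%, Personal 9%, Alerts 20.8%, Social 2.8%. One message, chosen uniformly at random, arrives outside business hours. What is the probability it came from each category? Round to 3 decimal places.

Prior × likelihood for each hypothesis:
  Newsletters: 0.03 × 0.14 = 0.0042
  Work: 0.4 × 0.05 = 0.02
  Promotions: 0.08 × 0.015 = 0.0012
  Personal: 0.21 × 0.09 = 0.0189
  Alerts: 0.05 × 0.208 = 0.0104
  Social: 0.23 × 0.028 = 0.00644
Sum = 0.06114.
P(Newsletters | off-hours) = 0.0042/0.06114 ≈ 0.069
P(Work | off-hours) = 0.02/0.06114 ≈ 0.327
P(Promotions | off-hours) = 0.0012/0.06114 ≈ 0.020
P(Personal | off-hours) = 0.0189/0.06114 ≈ 0.309
P(Alerts | off-hours) = 0.0104/0.06114 ≈ 0.170
P(Social | off-hours) = 0.00644/0.06114 ≈ 0.105
(Check: 0.069+0.327+0.020+0.309+0.170+0.105 = 1.000.)

Newsletters 0.069, Work 0.327, Promotions 0.020, Personal 0.309, Alerts 0.170, Social 0.105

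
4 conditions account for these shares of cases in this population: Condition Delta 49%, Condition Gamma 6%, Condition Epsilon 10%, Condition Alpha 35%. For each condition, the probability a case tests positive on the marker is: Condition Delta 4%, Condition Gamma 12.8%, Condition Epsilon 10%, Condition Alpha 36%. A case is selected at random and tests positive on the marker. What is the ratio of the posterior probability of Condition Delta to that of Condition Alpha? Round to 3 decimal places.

Compute prior × likelihood for every hypothesis:
  Condition Delta: 0.49 × 0.04 = 0.0196
  Condition Gamma: 0.06 × 0.128 = 0.00768
  Condition Epsilon: 0.1 × 0.1 = 0.01
  Condition Alpha: 0.35 × 0.36 = 0.126
Sum = 0.16328.
The ratio is 0.0196 / 0.126 (the normalizer cancels) = 0.156.

0.156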